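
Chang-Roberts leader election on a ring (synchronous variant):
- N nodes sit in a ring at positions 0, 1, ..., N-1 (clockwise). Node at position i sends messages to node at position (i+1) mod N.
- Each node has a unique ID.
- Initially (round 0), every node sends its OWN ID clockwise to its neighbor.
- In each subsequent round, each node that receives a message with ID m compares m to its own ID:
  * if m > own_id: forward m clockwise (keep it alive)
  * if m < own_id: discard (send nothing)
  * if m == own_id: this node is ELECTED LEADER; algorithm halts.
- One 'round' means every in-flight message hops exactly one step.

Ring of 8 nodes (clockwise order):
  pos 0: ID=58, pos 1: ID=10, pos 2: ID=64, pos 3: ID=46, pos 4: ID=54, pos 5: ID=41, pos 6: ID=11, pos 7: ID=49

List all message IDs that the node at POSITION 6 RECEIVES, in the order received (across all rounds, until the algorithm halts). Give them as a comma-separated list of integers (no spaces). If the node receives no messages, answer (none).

Round 1: pos1(id10) recv 58: fwd; pos2(id64) recv 10: drop; pos3(id46) recv 64: fwd; pos4(id54) recv 46: drop; pos5(id41) recv 54: fwd; pos6(id11) recv 41: fwd; pos7(id49) recv 11: drop; pos0(id58) recv 49: drop
Round 2: pos2(id64) recv 58: drop; pos4(id54) recv 64: fwd; pos6(id11) recv 54: fwd; pos7(id49) recv 41: drop
Round 3: pos5(id41) recv 64: fwd; pos7(id49) recv 54: fwd
Round 4: pos6(id11) recv 64: fwd; pos0(id58) recv 54: drop
Round 5: pos7(id49) recv 64: fwd
Round 6: pos0(id58) recv 64: fwd
Round 7: pos1(id10) recv 64: fwd
Round 8: pos2(id64) recv 64: ELECTED

Answer: 41,54,64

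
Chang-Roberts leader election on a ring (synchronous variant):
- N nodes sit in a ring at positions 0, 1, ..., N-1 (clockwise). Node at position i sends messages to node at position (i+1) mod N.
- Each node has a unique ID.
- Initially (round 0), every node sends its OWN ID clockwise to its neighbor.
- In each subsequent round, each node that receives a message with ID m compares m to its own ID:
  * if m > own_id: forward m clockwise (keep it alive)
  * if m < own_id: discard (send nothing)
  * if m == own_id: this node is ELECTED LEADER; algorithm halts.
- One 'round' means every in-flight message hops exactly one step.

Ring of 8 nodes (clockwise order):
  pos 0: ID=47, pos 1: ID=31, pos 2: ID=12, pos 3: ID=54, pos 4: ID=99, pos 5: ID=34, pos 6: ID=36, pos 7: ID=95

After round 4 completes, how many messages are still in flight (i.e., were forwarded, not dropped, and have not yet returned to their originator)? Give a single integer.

Answer: 2

Derivation:
Round 1: pos1(id31) recv 47: fwd; pos2(id12) recv 31: fwd; pos3(id54) recv 12: drop; pos4(id99) recv 54: drop; pos5(id34) recv 99: fwd; pos6(id36) recv 34: drop; pos7(id95) recv 36: drop; pos0(id47) recv 95: fwd
Round 2: pos2(id12) recv 47: fwd; pos3(id54) recv 31: drop; pos6(id36) recv 99: fwd; pos1(id31) recv 95: fwd
Round 3: pos3(id54) recv 47: drop; pos7(id95) recv 99: fwd; pos2(id12) recv 95: fwd
Round 4: pos0(id47) recv 99: fwd; pos3(id54) recv 95: fwd
After round 4: 2 messages still in flight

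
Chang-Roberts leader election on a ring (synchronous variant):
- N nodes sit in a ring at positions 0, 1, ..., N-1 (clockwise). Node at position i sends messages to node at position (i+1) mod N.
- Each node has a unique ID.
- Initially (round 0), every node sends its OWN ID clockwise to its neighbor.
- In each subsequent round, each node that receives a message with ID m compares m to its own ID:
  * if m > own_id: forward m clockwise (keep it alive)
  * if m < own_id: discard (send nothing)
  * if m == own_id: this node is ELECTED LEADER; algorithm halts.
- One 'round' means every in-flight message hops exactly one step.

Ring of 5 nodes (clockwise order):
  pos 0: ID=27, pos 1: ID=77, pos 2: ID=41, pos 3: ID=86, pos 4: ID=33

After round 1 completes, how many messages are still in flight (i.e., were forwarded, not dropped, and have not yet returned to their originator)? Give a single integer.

Round 1: pos1(id77) recv 27: drop; pos2(id41) recv 77: fwd; pos3(id86) recv 41: drop; pos4(id33) recv 86: fwd; pos0(id27) recv 33: fwd
After round 1: 3 messages still in flight

Answer: 3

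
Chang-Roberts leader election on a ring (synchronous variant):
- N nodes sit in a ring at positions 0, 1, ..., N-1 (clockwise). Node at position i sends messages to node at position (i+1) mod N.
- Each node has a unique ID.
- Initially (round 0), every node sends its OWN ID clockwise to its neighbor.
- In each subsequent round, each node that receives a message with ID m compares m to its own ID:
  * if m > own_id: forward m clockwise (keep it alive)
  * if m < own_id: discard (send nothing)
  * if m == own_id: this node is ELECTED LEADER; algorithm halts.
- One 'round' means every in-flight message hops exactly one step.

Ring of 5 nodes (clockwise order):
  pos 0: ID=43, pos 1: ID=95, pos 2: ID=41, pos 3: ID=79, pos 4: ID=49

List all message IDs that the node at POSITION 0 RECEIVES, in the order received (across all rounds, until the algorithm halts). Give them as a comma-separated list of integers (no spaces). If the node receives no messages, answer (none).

Round 1: pos1(id95) recv 43: drop; pos2(id41) recv 95: fwd; pos3(id79) recv 41: drop; pos4(id49) recv 79: fwd; pos0(id43) recv 49: fwd
Round 2: pos3(id79) recv 95: fwd; pos0(id43) recv 79: fwd; pos1(id95) recv 49: drop
Round 3: pos4(id49) recv 95: fwd; pos1(id95) recv 79: drop
Round 4: pos0(id43) recv 95: fwd
Round 5: pos1(id95) recv 95: ELECTED

Answer: 49,79,95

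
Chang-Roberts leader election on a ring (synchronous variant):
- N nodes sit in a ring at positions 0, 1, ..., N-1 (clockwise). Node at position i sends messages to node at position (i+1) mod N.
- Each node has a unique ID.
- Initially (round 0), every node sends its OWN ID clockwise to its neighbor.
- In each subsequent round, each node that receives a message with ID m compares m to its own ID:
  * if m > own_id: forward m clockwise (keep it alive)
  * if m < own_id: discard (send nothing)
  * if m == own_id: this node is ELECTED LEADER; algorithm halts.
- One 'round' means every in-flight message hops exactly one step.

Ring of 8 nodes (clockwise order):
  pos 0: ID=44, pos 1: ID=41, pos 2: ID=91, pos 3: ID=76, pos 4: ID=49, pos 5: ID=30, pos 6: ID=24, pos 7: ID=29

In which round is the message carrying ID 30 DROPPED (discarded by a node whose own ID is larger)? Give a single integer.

Answer: 3

Derivation:
Round 1: pos1(id41) recv 44: fwd; pos2(id91) recv 41: drop; pos3(id76) recv 91: fwd; pos4(id49) recv 76: fwd; pos5(id30) recv 49: fwd; pos6(id24) recv 30: fwd; pos7(id29) recv 24: drop; pos0(id44) recv 29: drop
Round 2: pos2(id91) recv 44: drop; pos4(id49) recv 91: fwd; pos5(id30) recv 76: fwd; pos6(id24) recv 49: fwd; pos7(id29) recv 30: fwd
Round 3: pos5(id30) recv 91: fwd; pos6(id24) recv 76: fwd; pos7(id29) recv 49: fwd; pos0(id44) recv 30: drop
Round 4: pos6(id24) recv 91: fwd; pos7(id29) recv 76: fwd; pos0(id44) recv 49: fwd
Round 5: pos7(id29) recv 91: fwd; pos0(id44) recv 76: fwd; pos1(id41) recv 49: fwd
Round 6: pos0(id44) recv 91: fwd; pos1(id41) recv 76: fwd; pos2(id91) recv 49: drop
Round 7: pos1(id41) recv 91: fwd; pos2(id91) recv 76: drop
Round 8: pos2(id91) recv 91: ELECTED
Message ID 30 originates at pos 5; dropped at pos 0 in round 3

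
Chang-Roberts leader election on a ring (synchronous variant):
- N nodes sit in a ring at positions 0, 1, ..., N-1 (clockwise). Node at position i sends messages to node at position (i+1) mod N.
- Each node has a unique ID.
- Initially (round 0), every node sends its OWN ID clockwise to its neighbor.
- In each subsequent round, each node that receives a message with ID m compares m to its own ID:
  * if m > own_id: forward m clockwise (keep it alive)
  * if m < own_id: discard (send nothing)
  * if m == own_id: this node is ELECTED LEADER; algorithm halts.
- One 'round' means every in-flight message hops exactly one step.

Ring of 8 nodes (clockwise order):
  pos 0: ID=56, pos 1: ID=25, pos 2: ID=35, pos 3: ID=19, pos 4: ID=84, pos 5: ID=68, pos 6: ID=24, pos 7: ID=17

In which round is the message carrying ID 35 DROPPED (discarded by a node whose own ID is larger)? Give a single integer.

Answer: 2

Derivation:
Round 1: pos1(id25) recv 56: fwd; pos2(id35) recv 25: drop; pos3(id19) recv 35: fwd; pos4(id84) recv 19: drop; pos5(id68) recv 84: fwd; pos6(id24) recv 68: fwd; pos7(id17) recv 24: fwd; pos0(id56) recv 17: drop
Round 2: pos2(id35) recv 56: fwd; pos4(id84) recv 35: drop; pos6(id24) recv 84: fwd; pos7(id17) recv 68: fwd; pos0(id56) recv 24: drop
Round 3: pos3(id19) recv 56: fwd; pos7(id17) recv 84: fwd; pos0(id56) recv 68: fwd
Round 4: pos4(id84) recv 56: drop; pos0(id56) recv 84: fwd; pos1(id25) recv 68: fwd
Round 5: pos1(id25) recv 84: fwd; pos2(id35) recv 68: fwd
Round 6: pos2(id35) recv 84: fwd; pos3(id19) recv 68: fwd
Round 7: pos3(id19) recv 84: fwd; pos4(id84) recv 68: drop
Round 8: pos4(id84) recv 84: ELECTED
Message ID 35 originates at pos 2; dropped at pos 4 in round 2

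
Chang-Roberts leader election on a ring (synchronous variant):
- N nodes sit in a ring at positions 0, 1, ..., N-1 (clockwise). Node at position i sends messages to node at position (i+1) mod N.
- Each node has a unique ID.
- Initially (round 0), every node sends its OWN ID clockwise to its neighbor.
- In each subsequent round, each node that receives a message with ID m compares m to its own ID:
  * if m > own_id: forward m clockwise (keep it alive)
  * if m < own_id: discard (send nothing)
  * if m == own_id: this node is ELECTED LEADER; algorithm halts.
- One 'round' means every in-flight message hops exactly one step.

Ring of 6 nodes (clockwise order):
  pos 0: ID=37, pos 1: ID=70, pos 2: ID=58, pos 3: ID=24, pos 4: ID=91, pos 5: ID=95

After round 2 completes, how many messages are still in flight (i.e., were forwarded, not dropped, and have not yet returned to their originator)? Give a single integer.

Round 1: pos1(id70) recv 37: drop; pos2(id58) recv 70: fwd; pos3(id24) recv 58: fwd; pos4(id91) recv 24: drop; pos5(id95) recv 91: drop; pos0(id37) recv 95: fwd
Round 2: pos3(id24) recv 70: fwd; pos4(id91) recv 58: drop; pos1(id70) recv 95: fwd
After round 2: 2 messages still in flight

Answer: 2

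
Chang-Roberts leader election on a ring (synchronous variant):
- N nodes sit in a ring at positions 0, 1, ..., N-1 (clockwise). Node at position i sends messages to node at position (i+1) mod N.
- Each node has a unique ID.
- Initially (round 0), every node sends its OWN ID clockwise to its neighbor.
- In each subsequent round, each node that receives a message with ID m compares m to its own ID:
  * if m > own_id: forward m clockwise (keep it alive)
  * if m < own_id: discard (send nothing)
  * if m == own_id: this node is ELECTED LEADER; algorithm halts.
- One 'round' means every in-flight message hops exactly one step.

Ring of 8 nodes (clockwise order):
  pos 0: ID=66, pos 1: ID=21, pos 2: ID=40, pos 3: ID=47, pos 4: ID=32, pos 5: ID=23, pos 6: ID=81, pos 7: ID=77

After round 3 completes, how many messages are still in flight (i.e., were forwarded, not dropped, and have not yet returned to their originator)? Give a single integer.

Answer: 3

Derivation:
Round 1: pos1(id21) recv 66: fwd; pos2(id40) recv 21: drop; pos3(id47) recv 40: drop; pos4(id32) recv 47: fwd; pos5(id23) recv 32: fwd; pos6(id81) recv 23: drop; pos7(id77) recv 81: fwd; pos0(id66) recv 77: fwd
Round 2: pos2(id40) recv 66: fwd; pos5(id23) recv 47: fwd; pos6(id81) recv 32: drop; pos0(id66) recv 81: fwd; pos1(id21) recv 77: fwd
Round 3: pos3(id47) recv 66: fwd; pos6(id81) recv 47: drop; pos1(id21) recv 81: fwd; pos2(id40) recv 77: fwd
After round 3: 3 messages still in flight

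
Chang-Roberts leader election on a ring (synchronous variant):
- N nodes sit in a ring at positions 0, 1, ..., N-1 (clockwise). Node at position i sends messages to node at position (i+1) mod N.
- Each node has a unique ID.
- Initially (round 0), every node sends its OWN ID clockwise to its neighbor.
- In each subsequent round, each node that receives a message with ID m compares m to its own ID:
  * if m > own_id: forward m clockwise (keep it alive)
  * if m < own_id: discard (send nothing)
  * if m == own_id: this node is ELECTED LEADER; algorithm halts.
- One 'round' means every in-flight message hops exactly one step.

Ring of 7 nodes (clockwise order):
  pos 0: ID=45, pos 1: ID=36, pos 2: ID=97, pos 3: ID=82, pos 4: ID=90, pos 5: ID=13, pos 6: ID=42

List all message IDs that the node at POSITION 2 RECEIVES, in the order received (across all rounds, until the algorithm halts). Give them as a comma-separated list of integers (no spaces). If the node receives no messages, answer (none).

Round 1: pos1(id36) recv 45: fwd; pos2(id97) recv 36: drop; pos3(id82) recv 97: fwd; pos4(id90) recv 82: drop; pos5(id13) recv 90: fwd; pos6(id42) recv 13: drop; pos0(id45) recv 42: drop
Round 2: pos2(id97) recv 45: drop; pos4(id90) recv 97: fwd; pos6(id42) recv 90: fwd
Round 3: pos5(id13) recv 97: fwd; pos0(id45) recv 90: fwd
Round 4: pos6(id42) recv 97: fwd; pos1(id36) recv 90: fwd
Round 5: pos0(id45) recv 97: fwd; pos2(id97) recv 90: drop
Round 6: pos1(id36) recv 97: fwd
Round 7: pos2(id97) recv 97: ELECTED

Answer: 36,45,90,97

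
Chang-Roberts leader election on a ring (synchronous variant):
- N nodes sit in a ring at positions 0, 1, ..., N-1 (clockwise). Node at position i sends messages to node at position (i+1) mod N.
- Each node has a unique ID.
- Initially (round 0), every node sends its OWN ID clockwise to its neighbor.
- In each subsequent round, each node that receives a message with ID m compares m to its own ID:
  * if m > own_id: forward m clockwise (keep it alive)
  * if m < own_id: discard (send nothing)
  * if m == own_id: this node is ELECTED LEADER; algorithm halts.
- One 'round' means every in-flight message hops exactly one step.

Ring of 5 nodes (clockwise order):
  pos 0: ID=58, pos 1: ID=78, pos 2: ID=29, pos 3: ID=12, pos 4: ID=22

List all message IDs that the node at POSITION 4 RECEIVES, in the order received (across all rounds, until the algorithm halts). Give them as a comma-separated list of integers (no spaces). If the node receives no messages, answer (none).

Round 1: pos1(id78) recv 58: drop; pos2(id29) recv 78: fwd; pos3(id12) recv 29: fwd; pos4(id22) recv 12: drop; pos0(id58) recv 22: drop
Round 2: pos3(id12) recv 78: fwd; pos4(id22) recv 29: fwd
Round 3: pos4(id22) recv 78: fwd; pos0(id58) recv 29: drop
Round 4: pos0(id58) recv 78: fwd
Round 5: pos1(id78) recv 78: ELECTED

Answer: 12,29,78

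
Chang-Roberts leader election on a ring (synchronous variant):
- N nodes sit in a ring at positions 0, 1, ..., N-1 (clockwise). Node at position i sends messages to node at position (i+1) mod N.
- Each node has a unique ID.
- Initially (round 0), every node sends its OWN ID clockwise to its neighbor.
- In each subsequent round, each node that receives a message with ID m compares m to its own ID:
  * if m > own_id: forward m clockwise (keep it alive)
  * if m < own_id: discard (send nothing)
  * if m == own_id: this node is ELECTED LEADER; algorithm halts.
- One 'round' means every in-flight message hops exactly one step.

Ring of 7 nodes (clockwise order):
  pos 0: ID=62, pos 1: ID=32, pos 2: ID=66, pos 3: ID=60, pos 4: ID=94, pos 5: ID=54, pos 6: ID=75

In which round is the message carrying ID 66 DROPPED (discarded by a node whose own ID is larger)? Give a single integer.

Round 1: pos1(id32) recv 62: fwd; pos2(id66) recv 32: drop; pos3(id60) recv 66: fwd; pos4(id94) recv 60: drop; pos5(id54) recv 94: fwd; pos6(id75) recv 54: drop; pos0(id62) recv 75: fwd
Round 2: pos2(id66) recv 62: drop; pos4(id94) recv 66: drop; pos6(id75) recv 94: fwd; pos1(id32) recv 75: fwd
Round 3: pos0(id62) recv 94: fwd; pos2(id66) recv 75: fwd
Round 4: pos1(id32) recv 94: fwd; pos3(id60) recv 75: fwd
Round 5: pos2(id66) recv 94: fwd; pos4(id94) recv 75: drop
Round 6: pos3(id60) recv 94: fwd
Round 7: pos4(id94) recv 94: ELECTED
Message ID 66 originates at pos 2; dropped at pos 4 in round 2

Answer: 2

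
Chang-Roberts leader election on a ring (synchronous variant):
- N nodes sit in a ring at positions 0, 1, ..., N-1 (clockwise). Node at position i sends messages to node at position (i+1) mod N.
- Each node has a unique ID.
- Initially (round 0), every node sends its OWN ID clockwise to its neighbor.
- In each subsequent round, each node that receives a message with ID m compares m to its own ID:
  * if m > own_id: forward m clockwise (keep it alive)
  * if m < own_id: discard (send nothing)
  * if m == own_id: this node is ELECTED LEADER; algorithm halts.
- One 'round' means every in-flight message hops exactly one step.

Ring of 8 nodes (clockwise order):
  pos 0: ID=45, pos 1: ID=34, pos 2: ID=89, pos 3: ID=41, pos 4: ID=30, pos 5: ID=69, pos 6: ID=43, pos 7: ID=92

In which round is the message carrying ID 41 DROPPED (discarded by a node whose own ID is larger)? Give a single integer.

Round 1: pos1(id34) recv 45: fwd; pos2(id89) recv 34: drop; pos3(id41) recv 89: fwd; pos4(id30) recv 41: fwd; pos5(id69) recv 30: drop; pos6(id43) recv 69: fwd; pos7(id92) recv 43: drop; pos0(id45) recv 92: fwd
Round 2: pos2(id89) recv 45: drop; pos4(id30) recv 89: fwd; pos5(id69) recv 41: drop; pos7(id92) recv 69: drop; pos1(id34) recv 92: fwd
Round 3: pos5(id69) recv 89: fwd; pos2(id89) recv 92: fwd
Round 4: pos6(id43) recv 89: fwd; pos3(id41) recv 92: fwd
Round 5: pos7(id92) recv 89: drop; pos4(id30) recv 92: fwd
Round 6: pos5(id69) recv 92: fwd
Round 7: pos6(id43) recv 92: fwd
Round 8: pos7(id92) recv 92: ELECTED
Message ID 41 originates at pos 3; dropped at pos 5 in round 2

Answer: 2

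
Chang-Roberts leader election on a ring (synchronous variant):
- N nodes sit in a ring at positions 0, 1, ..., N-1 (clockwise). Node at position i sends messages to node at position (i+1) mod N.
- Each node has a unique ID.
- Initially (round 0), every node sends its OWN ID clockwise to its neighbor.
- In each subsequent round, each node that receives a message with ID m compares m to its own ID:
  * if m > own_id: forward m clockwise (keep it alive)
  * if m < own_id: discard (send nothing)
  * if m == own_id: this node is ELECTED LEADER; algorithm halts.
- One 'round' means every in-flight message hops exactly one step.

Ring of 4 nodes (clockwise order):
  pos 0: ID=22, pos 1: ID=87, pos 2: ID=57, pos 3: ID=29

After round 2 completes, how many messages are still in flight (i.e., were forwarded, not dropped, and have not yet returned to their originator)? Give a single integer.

Round 1: pos1(id87) recv 22: drop; pos2(id57) recv 87: fwd; pos3(id29) recv 57: fwd; pos0(id22) recv 29: fwd
Round 2: pos3(id29) recv 87: fwd; pos0(id22) recv 57: fwd; pos1(id87) recv 29: drop
After round 2: 2 messages still in flight

Answer: 2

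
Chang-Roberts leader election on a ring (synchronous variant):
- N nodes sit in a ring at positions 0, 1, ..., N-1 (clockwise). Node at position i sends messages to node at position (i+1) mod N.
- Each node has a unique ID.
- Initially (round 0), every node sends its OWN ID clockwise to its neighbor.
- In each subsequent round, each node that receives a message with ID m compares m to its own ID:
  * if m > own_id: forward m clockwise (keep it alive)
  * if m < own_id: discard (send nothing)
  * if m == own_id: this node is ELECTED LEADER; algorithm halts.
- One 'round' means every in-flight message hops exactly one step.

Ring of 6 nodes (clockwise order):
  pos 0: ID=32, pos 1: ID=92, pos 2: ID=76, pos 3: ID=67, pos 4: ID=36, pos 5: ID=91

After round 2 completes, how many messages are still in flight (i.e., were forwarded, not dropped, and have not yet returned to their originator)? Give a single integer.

Round 1: pos1(id92) recv 32: drop; pos2(id76) recv 92: fwd; pos3(id67) recv 76: fwd; pos4(id36) recv 67: fwd; pos5(id91) recv 36: drop; pos0(id32) recv 91: fwd
Round 2: pos3(id67) recv 92: fwd; pos4(id36) recv 76: fwd; pos5(id91) recv 67: drop; pos1(id92) recv 91: drop
After round 2: 2 messages still in flight

Answer: 2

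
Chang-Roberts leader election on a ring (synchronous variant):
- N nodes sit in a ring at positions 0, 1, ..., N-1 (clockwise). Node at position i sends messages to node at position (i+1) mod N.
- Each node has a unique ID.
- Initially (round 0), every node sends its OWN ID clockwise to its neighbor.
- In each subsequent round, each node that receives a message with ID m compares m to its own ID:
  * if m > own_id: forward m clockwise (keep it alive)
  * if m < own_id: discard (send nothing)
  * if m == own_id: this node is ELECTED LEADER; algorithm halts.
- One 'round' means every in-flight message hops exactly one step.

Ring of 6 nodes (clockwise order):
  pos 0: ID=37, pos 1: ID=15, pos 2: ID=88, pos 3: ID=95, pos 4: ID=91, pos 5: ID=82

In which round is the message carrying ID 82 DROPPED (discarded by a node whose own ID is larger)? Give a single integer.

Answer: 3

Derivation:
Round 1: pos1(id15) recv 37: fwd; pos2(id88) recv 15: drop; pos3(id95) recv 88: drop; pos4(id91) recv 95: fwd; pos5(id82) recv 91: fwd; pos0(id37) recv 82: fwd
Round 2: pos2(id88) recv 37: drop; pos5(id82) recv 95: fwd; pos0(id37) recv 91: fwd; pos1(id15) recv 82: fwd
Round 3: pos0(id37) recv 95: fwd; pos1(id15) recv 91: fwd; pos2(id88) recv 82: drop
Round 4: pos1(id15) recv 95: fwd; pos2(id88) recv 91: fwd
Round 5: pos2(id88) recv 95: fwd; pos3(id95) recv 91: drop
Round 6: pos3(id95) recv 95: ELECTED
Message ID 82 originates at pos 5; dropped at pos 2 in round 3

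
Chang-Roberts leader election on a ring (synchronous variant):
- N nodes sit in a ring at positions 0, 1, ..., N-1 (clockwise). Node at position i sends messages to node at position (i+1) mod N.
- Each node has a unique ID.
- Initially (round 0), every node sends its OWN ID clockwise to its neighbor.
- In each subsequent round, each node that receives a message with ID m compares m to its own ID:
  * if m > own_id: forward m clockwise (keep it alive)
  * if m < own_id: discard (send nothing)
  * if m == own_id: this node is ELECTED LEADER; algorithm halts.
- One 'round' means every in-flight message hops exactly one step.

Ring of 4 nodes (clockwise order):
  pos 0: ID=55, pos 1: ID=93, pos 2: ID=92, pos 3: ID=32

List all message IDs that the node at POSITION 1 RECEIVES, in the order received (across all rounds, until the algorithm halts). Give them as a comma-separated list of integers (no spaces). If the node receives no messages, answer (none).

Answer: 55,92,93

Derivation:
Round 1: pos1(id93) recv 55: drop; pos2(id92) recv 93: fwd; pos3(id32) recv 92: fwd; pos0(id55) recv 32: drop
Round 2: pos3(id32) recv 93: fwd; pos0(id55) recv 92: fwd
Round 3: pos0(id55) recv 93: fwd; pos1(id93) recv 92: drop
Round 4: pos1(id93) recv 93: ELECTED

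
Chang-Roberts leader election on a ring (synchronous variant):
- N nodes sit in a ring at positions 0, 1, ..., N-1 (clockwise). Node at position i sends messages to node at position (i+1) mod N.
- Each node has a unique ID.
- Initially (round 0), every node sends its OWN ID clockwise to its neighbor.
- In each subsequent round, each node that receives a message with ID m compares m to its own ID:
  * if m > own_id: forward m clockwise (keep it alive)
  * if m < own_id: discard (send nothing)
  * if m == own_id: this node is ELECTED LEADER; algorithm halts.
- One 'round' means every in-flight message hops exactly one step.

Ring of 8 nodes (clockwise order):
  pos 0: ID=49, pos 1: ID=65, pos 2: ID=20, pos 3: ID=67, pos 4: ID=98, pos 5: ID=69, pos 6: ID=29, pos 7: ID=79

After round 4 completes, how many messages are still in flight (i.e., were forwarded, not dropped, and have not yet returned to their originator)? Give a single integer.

Answer: 2

Derivation:
Round 1: pos1(id65) recv 49: drop; pos2(id20) recv 65: fwd; pos3(id67) recv 20: drop; pos4(id98) recv 67: drop; pos5(id69) recv 98: fwd; pos6(id29) recv 69: fwd; pos7(id79) recv 29: drop; pos0(id49) recv 79: fwd
Round 2: pos3(id67) recv 65: drop; pos6(id29) recv 98: fwd; pos7(id79) recv 69: drop; pos1(id65) recv 79: fwd
Round 3: pos7(id79) recv 98: fwd; pos2(id20) recv 79: fwd
Round 4: pos0(id49) recv 98: fwd; pos3(id67) recv 79: fwd
After round 4: 2 messages still in flight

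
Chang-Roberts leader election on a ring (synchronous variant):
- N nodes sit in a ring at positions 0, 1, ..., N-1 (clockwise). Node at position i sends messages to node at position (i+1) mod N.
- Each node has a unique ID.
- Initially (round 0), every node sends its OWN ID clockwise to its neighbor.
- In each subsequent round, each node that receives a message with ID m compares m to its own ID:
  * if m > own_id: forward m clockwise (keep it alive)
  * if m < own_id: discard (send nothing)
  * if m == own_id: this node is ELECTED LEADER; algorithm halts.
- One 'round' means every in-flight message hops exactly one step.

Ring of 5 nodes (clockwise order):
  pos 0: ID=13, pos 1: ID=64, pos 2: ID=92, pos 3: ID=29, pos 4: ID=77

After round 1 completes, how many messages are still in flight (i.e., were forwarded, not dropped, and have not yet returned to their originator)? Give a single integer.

Round 1: pos1(id64) recv 13: drop; pos2(id92) recv 64: drop; pos3(id29) recv 92: fwd; pos4(id77) recv 29: drop; pos0(id13) recv 77: fwd
After round 1: 2 messages still in flight

Answer: 2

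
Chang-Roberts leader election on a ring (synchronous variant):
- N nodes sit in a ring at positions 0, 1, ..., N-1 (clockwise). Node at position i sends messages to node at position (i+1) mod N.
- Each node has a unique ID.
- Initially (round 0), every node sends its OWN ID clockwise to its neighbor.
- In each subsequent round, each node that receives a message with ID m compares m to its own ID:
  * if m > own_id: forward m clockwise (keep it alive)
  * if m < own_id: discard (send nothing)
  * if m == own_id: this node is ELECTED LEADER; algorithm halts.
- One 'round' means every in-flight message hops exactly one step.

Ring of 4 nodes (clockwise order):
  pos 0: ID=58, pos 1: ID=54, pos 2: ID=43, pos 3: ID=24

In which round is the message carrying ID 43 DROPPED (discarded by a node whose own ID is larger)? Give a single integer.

Answer: 2

Derivation:
Round 1: pos1(id54) recv 58: fwd; pos2(id43) recv 54: fwd; pos3(id24) recv 43: fwd; pos0(id58) recv 24: drop
Round 2: pos2(id43) recv 58: fwd; pos3(id24) recv 54: fwd; pos0(id58) recv 43: drop
Round 3: pos3(id24) recv 58: fwd; pos0(id58) recv 54: drop
Round 4: pos0(id58) recv 58: ELECTED
Message ID 43 originates at pos 2; dropped at pos 0 in round 2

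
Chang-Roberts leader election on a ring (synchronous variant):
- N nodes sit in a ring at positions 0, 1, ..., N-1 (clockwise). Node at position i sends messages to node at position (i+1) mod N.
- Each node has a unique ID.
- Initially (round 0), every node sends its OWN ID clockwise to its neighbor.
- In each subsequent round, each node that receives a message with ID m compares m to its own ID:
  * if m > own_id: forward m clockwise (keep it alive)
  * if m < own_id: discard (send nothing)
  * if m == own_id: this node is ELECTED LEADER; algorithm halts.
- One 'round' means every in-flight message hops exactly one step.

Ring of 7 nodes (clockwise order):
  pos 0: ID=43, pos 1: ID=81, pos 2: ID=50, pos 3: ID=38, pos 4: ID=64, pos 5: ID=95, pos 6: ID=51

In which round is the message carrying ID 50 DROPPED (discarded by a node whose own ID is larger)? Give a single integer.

Round 1: pos1(id81) recv 43: drop; pos2(id50) recv 81: fwd; pos3(id38) recv 50: fwd; pos4(id64) recv 38: drop; pos5(id95) recv 64: drop; pos6(id51) recv 95: fwd; pos0(id43) recv 51: fwd
Round 2: pos3(id38) recv 81: fwd; pos4(id64) recv 50: drop; pos0(id43) recv 95: fwd; pos1(id81) recv 51: drop
Round 3: pos4(id64) recv 81: fwd; pos1(id81) recv 95: fwd
Round 4: pos5(id95) recv 81: drop; pos2(id50) recv 95: fwd
Round 5: pos3(id38) recv 95: fwd
Round 6: pos4(id64) recv 95: fwd
Round 7: pos5(id95) recv 95: ELECTED
Message ID 50 originates at pos 2; dropped at pos 4 in round 2

Answer: 2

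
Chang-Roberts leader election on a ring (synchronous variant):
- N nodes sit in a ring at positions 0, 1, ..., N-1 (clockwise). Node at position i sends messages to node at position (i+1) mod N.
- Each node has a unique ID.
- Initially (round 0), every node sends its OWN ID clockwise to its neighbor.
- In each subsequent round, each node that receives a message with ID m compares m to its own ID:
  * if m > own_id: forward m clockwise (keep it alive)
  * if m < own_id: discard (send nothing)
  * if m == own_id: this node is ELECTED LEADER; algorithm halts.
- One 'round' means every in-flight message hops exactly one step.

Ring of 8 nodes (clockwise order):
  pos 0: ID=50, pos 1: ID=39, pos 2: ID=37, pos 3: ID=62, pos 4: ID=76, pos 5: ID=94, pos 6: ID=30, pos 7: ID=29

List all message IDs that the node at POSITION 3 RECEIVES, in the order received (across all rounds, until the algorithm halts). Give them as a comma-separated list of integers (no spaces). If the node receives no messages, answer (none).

Answer: 37,39,50,94

Derivation:
Round 1: pos1(id39) recv 50: fwd; pos2(id37) recv 39: fwd; pos3(id62) recv 37: drop; pos4(id76) recv 62: drop; pos5(id94) recv 76: drop; pos6(id30) recv 94: fwd; pos7(id29) recv 30: fwd; pos0(id50) recv 29: drop
Round 2: pos2(id37) recv 50: fwd; pos3(id62) recv 39: drop; pos7(id29) recv 94: fwd; pos0(id50) recv 30: drop
Round 3: pos3(id62) recv 50: drop; pos0(id50) recv 94: fwd
Round 4: pos1(id39) recv 94: fwd
Round 5: pos2(id37) recv 94: fwd
Round 6: pos3(id62) recv 94: fwd
Round 7: pos4(id76) recv 94: fwd
Round 8: pos5(id94) recv 94: ELECTED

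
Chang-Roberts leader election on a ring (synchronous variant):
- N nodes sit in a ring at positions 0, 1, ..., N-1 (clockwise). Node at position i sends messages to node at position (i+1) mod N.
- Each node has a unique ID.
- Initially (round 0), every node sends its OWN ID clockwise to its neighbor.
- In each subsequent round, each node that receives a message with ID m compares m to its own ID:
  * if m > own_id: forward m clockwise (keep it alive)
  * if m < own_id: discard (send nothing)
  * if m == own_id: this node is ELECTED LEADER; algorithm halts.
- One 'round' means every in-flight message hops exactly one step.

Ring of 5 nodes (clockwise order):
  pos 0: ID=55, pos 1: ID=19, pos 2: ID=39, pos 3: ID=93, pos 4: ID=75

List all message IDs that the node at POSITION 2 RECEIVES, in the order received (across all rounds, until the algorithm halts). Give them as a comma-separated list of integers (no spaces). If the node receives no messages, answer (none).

Answer: 19,55,75,93

Derivation:
Round 1: pos1(id19) recv 55: fwd; pos2(id39) recv 19: drop; pos3(id93) recv 39: drop; pos4(id75) recv 93: fwd; pos0(id55) recv 75: fwd
Round 2: pos2(id39) recv 55: fwd; pos0(id55) recv 93: fwd; pos1(id19) recv 75: fwd
Round 3: pos3(id93) recv 55: drop; pos1(id19) recv 93: fwd; pos2(id39) recv 75: fwd
Round 4: pos2(id39) recv 93: fwd; pos3(id93) recv 75: drop
Round 5: pos3(id93) recv 93: ELECTED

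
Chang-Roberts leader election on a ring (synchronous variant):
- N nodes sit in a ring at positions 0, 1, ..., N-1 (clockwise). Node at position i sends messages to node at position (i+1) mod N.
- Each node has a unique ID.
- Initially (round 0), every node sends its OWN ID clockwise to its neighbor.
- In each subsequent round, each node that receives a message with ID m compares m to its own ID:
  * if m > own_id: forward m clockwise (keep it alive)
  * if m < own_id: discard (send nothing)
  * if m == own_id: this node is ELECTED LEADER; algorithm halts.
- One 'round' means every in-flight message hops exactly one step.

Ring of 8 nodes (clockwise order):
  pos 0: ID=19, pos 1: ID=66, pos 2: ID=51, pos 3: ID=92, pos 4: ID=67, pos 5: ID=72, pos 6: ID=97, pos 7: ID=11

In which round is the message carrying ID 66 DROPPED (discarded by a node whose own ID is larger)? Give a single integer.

Round 1: pos1(id66) recv 19: drop; pos2(id51) recv 66: fwd; pos3(id92) recv 51: drop; pos4(id67) recv 92: fwd; pos5(id72) recv 67: drop; pos6(id97) recv 72: drop; pos7(id11) recv 97: fwd; pos0(id19) recv 11: drop
Round 2: pos3(id92) recv 66: drop; pos5(id72) recv 92: fwd; pos0(id19) recv 97: fwd
Round 3: pos6(id97) recv 92: drop; pos1(id66) recv 97: fwd
Round 4: pos2(id51) recv 97: fwd
Round 5: pos3(id92) recv 97: fwd
Round 6: pos4(id67) recv 97: fwd
Round 7: pos5(id72) recv 97: fwd
Round 8: pos6(id97) recv 97: ELECTED
Message ID 66 originates at pos 1; dropped at pos 3 in round 2

Answer: 2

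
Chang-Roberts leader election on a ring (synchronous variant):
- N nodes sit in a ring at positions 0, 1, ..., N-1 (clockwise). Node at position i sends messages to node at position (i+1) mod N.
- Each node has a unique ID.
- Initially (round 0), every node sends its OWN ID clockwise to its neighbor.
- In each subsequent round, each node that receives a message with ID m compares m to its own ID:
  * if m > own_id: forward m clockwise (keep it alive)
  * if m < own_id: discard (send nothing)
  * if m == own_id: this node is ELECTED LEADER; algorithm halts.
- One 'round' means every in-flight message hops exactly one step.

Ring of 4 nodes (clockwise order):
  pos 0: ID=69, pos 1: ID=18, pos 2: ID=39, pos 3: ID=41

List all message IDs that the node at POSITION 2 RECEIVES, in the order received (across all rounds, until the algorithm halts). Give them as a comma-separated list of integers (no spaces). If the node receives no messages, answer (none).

Round 1: pos1(id18) recv 69: fwd; pos2(id39) recv 18: drop; pos3(id41) recv 39: drop; pos0(id69) recv 41: drop
Round 2: pos2(id39) recv 69: fwd
Round 3: pos3(id41) recv 69: fwd
Round 4: pos0(id69) recv 69: ELECTED

Answer: 18,69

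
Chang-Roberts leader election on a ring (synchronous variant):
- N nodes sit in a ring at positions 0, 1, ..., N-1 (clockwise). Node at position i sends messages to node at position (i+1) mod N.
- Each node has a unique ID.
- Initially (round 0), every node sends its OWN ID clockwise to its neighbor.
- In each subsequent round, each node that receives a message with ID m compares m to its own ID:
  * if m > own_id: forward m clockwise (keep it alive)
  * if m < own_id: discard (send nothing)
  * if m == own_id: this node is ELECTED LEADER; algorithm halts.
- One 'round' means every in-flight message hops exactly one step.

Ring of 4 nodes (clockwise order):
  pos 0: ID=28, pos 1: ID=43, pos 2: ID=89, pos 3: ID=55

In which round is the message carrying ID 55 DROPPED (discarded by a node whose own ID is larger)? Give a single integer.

Round 1: pos1(id43) recv 28: drop; pos2(id89) recv 43: drop; pos3(id55) recv 89: fwd; pos0(id28) recv 55: fwd
Round 2: pos0(id28) recv 89: fwd; pos1(id43) recv 55: fwd
Round 3: pos1(id43) recv 89: fwd; pos2(id89) recv 55: drop
Round 4: pos2(id89) recv 89: ELECTED
Message ID 55 originates at pos 3; dropped at pos 2 in round 3

Answer: 3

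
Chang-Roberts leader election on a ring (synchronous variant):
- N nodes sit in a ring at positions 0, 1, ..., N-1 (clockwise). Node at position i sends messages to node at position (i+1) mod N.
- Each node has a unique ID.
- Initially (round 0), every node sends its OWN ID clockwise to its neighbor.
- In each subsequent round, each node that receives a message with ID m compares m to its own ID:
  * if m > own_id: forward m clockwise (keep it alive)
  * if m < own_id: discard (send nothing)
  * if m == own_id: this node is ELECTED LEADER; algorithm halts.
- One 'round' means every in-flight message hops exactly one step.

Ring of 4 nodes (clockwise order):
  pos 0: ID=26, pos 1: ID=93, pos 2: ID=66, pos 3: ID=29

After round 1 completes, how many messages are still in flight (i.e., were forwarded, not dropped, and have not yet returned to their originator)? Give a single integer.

Answer: 3

Derivation:
Round 1: pos1(id93) recv 26: drop; pos2(id66) recv 93: fwd; pos3(id29) recv 66: fwd; pos0(id26) recv 29: fwd
After round 1: 3 messages still in flight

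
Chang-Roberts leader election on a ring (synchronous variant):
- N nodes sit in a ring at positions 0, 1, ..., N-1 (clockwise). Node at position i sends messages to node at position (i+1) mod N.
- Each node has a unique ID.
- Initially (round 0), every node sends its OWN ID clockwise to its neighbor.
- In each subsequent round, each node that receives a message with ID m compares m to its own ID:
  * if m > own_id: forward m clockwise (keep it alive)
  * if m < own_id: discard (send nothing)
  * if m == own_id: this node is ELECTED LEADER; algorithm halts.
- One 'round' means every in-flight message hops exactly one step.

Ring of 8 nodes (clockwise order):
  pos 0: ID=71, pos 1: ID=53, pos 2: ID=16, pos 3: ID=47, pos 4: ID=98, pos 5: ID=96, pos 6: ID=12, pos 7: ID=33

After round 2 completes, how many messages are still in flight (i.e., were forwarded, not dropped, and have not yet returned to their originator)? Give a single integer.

Round 1: pos1(id53) recv 71: fwd; pos2(id16) recv 53: fwd; pos3(id47) recv 16: drop; pos4(id98) recv 47: drop; pos5(id96) recv 98: fwd; pos6(id12) recv 96: fwd; pos7(id33) recv 12: drop; pos0(id71) recv 33: drop
Round 2: pos2(id16) recv 71: fwd; pos3(id47) recv 53: fwd; pos6(id12) recv 98: fwd; pos7(id33) recv 96: fwd
After round 2: 4 messages still in flight

Answer: 4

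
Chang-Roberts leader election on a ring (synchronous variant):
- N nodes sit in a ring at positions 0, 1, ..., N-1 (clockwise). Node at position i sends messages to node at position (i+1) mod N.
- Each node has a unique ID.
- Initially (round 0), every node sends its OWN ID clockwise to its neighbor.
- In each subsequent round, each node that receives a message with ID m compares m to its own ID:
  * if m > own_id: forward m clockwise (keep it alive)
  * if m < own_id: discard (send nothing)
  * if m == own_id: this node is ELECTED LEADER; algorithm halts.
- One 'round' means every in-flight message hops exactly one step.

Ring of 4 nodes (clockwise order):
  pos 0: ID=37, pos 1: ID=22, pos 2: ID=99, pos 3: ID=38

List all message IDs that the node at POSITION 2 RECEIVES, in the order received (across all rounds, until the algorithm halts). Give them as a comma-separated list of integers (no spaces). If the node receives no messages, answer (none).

Round 1: pos1(id22) recv 37: fwd; pos2(id99) recv 22: drop; pos3(id38) recv 99: fwd; pos0(id37) recv 38: fwd
Round 2: pos2(id99) recv 37: drop; pos0(id37) recv 99: fwd; pos1(id22) recv 38: fwd
Round 3: pos1(id22) recv 99: fwd; pos2(id99) recv 38: drop
Round 4: pos2(id99) recv 99: ELECTED

Answer: 22,37,38,99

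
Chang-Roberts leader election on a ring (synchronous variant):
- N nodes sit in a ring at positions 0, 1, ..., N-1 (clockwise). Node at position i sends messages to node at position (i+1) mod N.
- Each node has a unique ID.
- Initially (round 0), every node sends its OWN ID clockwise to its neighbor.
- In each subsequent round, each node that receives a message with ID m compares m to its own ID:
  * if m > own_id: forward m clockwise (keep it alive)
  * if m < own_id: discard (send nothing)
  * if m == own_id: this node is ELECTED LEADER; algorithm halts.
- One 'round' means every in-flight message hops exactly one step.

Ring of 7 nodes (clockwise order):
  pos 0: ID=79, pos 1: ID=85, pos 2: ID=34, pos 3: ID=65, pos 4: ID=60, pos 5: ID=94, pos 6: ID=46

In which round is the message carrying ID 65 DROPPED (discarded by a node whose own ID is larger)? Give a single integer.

Round 1: pos1(id85) recv 79: drop; pos2(id34) recv 85: fwd; pos3(id65) recv 34: drop; pos4(id60) recv 65: fwd; pos5(id94) recv 60: drop; pos6(id46) recv 94: fwd; pos0(id79) recv 46: drop
Round 2: pos3(id65) recv 85: fwd; pos5(id94) recv 65: drop; pos0(id79) recv 94: fwd
Round 3: pos4(id60) recv 85: fwd; pos1(id85) recv 94: fwd
Round 4: pos5(id94) recv 85: drop; pos2(id34) recv 94: fwd
Round 5: pos3(id65) recv 94: fwd
Round 6: pos4(id60) recv 94: fwd
Round 7: pos5(id94) recv 94: ELECTED
Message ID 65 originates at pos 3; dropped at pos 5 in round 2

Answer: 2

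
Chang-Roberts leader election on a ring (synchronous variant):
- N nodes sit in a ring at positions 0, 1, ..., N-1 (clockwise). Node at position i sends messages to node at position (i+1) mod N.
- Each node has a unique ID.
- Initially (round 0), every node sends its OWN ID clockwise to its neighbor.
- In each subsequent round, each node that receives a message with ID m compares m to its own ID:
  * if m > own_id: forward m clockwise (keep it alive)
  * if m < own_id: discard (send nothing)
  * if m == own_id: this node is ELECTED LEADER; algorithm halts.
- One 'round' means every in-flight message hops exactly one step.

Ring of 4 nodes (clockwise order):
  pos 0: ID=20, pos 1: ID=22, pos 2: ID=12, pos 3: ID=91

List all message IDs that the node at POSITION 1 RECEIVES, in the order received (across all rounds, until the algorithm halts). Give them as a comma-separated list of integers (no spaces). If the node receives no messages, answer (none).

Answer: 20,91

Derivation:
Round 1: pos1(id22) recv 20: drop; pos2(id12) recv 22: fwd; pos3(id91) recv 12: drop; pos0(id20) recv 91: fwd
Round 2: pos3(id91) recv 22: drop; pos1(id22) recv 91: fwd
Round 3: pos2(id12) recv 91: fwd
Round 4: pos3(id91) recv 91: ELECTED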